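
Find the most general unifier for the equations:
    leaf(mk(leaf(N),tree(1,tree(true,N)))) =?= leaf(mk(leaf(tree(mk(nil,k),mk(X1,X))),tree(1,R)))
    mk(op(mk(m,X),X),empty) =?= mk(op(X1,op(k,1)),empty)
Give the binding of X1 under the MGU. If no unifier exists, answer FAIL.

mk(m,op(k,1))

Decompose leaf/1: mk(leaf(N),tree(1,tree(true,N))) =?= mk(leaf(tree(mk(nil,k),mk(X1,X))),tree(1,R)).
Decompose mk/2: leaf(N) =?= leaf(tree(mk(nil,k),mk(X1,X))),  tree(1,tree(true,N)) =?= tree(1,R).
Decompose leaf/1: N =?= tree(mk(nil,k),mk(X1,X)).
Bind N := tree(mk(nil,k),mk(X1,X)); substituting into the one remaining equation that mentions N gives: tree(1,tree(true,tree(mk(nil,k),mk(X1,X)))) =?= tree(1,R).
Decompose tree/2: 1 =?= 1,  tree(true,tree(mk(nil,k),mk(X1,X))) =?= R.
Delete trivial equation 1 =?= 1.
Bind R := tree(true,tree(mk(nil,k),mk(X1,X))); no other remaining equation mentions R.
Decompose mk/2: op(mk(m,X),X) =?= op(X1,op(k,1)),  empty =?= empty.
Decompose op/2: mk(m,X) =?= X1,  X =?= op(k,1).
Bind X1 := mk(m,X); no other remaining equation mentions X1. Substituting into the earlier bindings gives N := tree(mk(nil,k),mk(mk(m,X),X)), R := tree(true,tree(mk(nil,k),mk(mk(m,X),X))).
Bind X := op(k,1); no other remaining equation mentions X. Substituting into the earlier bindings gives N := tree(mk(nil,k),mk(mk(m,op(k,1)),op(k,1))), R := tree(true,tree(mk(nil,k),mk(mk(m,op(k,1)),op(k,1)))), X1 := mk(m,op(k,1)).
Delete trivial equation empty =?= empty.
MGU = { N := tree(mk(nil,k),mk(mk(m,op(k,1)),op(k,1))), R := tree(true,tree(mk(nil,k),mk(mk(m,op(k,1)),op(k,1)))), X1 := mk(m,op(k,1)), X := op(k,1) }, so X1 := mk(m,op(k,1)).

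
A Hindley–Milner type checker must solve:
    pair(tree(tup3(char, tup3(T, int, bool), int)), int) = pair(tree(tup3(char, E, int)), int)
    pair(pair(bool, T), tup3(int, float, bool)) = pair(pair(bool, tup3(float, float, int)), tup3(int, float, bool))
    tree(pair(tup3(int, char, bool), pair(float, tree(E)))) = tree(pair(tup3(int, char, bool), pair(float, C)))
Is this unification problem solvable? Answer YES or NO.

Decompose pair/2: tree(tup3(char, tup3(T, int, bool), int)) = tree(tup3(char, E, int)),  int = int.
Decompose tree/1: tup3(char, tup3(T, int, bool), int) = tup3(char, E, int).
Decompose tup3/3: char = char,  tup3(T, int, bool) = E,  int = int.
Delete trivial equation char = char.
Bind E := tup3(T, int, bool); substituting into the one remaining equation that mentions E gives: tree(pair(tup3(int, char, bool), pair(float, tree(tup3(T, int, bool))))) = tree(pair(tup3(int, char, bool), pair(float, C))).
Delete trivial equation int = int.
Delete trivial equation int = int.
Decompose pair/2: pair(bool, T) = pair(bool, tup3(float, float, int)),  tup3(int, float, bool) = tup3(int, float, bool).
Decompose pair/2: bool = bool,  T = tup3(float, float, int).
Delete trivial equation bool = bool.
Bind T := tup3(float, float, int); substituting into the one remaining equation that mentions T gives: tree(pair(tup3(int, char, bool), pair(float, tree(tup3(tup3(float, float, int), int, bool))))) = tree(pair(tup3(int, char, bool), pair(float, C))). Substituting into the earlier binding gives E := tup3(tup3(float, float, int), int, bool).
Delete trivial equation tup3(int, float, bool) = tup3(int, float, bool).
Decompose tree/1: pair(tup3(int, char, bool), pair(float, tree(tup3(tup3(float, float, int), int, bool)))) = pair(tup3(int, char, bool), pair(float, C)).
Decompose pair/2: tup3(int, char, bool) = tup3(int, char, bool),  pair(float, tree(tup3(tup3(float, float, int), int, bool))) = pair(float, C).
Delete trivial equation tup3(int, char, bool) = tup3(int, char, bool).
Decompose pair/2: float = float,  tree(tup3(tup3(float, float, int), int, bool)) = C.
Delete trivial equation float = float.
Bind C := tree(tup3(tup3(float, float, int), int, bool)).
No equations remain and no clash or occurs-check failure arose, so a unifier exists.

YES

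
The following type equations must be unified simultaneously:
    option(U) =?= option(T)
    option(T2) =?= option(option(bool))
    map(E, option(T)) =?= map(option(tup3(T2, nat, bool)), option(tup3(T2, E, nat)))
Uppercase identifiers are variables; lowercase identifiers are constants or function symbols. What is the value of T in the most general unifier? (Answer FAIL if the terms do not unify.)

Decompose option/1: U =?= T.
Bind U := T; no other remaining equation mentions U.
Decompose option/1: T2 =?= option(bool).
Bind T2 := option(bool); substituting into the remaining equation gives: map(E, option(T)) =?= map(option(tup3(option(bool), nat, bool)), option(tup3(option(bool), E, nat))).
Decompose map/2: E =?= option(tup3(option(bool), nat, bool)),  option(T) =?= option(tup3(option(bool), E, nat)).
Bind E := option(tup3(option(bool), nat, bool)); substituting into the remaining equation gives: option(T) =?= option(tup3(option(bool), option(tup3(option(bool), nat, bool)), nat)).
Decompose option/1: T =?= tup3(option(bool), option(tup3(option(bool), nat, bool)), nat).
Bind T := tup3(option(bool), option(tup3(option(bool), nat, bool)), nat). Substituting into the earlier binding gives U := tup3(option(bool), option(tup3(option(bool), nat, bool)), nat).
MGU = { U := tup3(option(bool), option(tup3(option(bool), nat, bool)), nat), T2 := option(bool), E := option(tup3(option(bool), nat, bool)), T := tup3(option(bool), option(tup3(option(bool), nat, bool)), nat) }, so T := tup3(option(bool), option(tup3(option(bool), nat, bool)), nat).

tup3(option(bool), option(tup3(option(bool), nat, bool)), nat)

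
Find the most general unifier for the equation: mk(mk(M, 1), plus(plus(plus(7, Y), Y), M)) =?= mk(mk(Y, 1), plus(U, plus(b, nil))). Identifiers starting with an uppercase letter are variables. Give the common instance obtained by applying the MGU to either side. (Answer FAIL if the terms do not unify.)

Decompose mk/2: mk(M, 1) =?= mk(Y, 1),  plus(plus(plus(7, Y), Y), M) =?= plus(U, plus(b, nil)).
Decompose mk/2: M =?= Y,  1 =?= 1.
Bind M := Y; substituting into the one remaining equation that mentions M gives: plus(plus(plus(7, Y), Y), Y) =?= plus(U, plus(b, nil)).
Delete trivial equation 1 =?= 1.
Decompose plus/2: plus(plus(7, Y), Y) =?= U,  Y =?= plus(b, nil).
Bind U := plus(plus(7, Y), Y); no other remaining equation mentions U.
Bind Y := plus(b, nil). Substituting into the earlier bindings gives M := plus(b, nil), U := plus(plus(7, plus(b, nil)), plus(b, nil)).
Applying the MGU to either side gives mk(mk(plus(b, nil), 1), plus(plus(plus(7, plus(b, nil)), plus(b, nil)), plus(b, nil))).

mk(mk(plus(b, nil), 1), plus(plus(plus(7, plus(b, nil)), plus(b, nil)), plus(b, nil)))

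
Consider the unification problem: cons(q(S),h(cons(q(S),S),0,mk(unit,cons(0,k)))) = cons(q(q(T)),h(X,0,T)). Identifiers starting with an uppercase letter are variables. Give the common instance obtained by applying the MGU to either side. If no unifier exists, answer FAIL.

Decompose cons/2: q(S) = q(q(T)),  h(cons(q(S),S),0,mk(unit,cons(0,k))) = h(X,0,T).
Decompose q/1: S = q(T).
Bind S := q(T); substituting into the remaining equation gives: h(cons(q(q(T)),q(T)),0,mk(unit,cons(0,k))) = h(X,0,T).
Decompose h/3: cons(q(q(T)),q(T)) = X,  0 = 0,  mk(unit,cons(0,k)) = T.
Bind X := cons(q(q(T)),q(T)); no other remaining equation mentions X.
Delete trivial equation 0 = 0.
Bind T := mk(unit,cons(0,k)). Substituting into the earlier bindings gives S := q(mk(unit,cons(0,k))), X := cons(q(q(mk(unit,cons(0,k)))),q(mk(unit,cons(0,k)))).
Applying the MGU to either side gives cons(q(q(mk(unit,cons(0,k)))),h(cons(q(q(mk(unit,cons(0,k)))),q(mk(unit,cons(0,k)))),0,mk(unit,cons(0,k)))).

cons(q(q(mk(unit,cons(0,k)))),h(cons(q(q(mk(unit,cons(0,k)))),q(mk(unit,cons(0,k)))),0,mk(unit,cons(0,k))))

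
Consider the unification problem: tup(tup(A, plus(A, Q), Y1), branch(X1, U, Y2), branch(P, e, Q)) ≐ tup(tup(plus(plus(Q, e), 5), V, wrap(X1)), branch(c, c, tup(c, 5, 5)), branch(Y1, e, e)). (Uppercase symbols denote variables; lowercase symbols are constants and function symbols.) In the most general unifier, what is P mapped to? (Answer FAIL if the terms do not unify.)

wrap(c)

Decompose tup/3: tup(A, plus(A, Q), Y1) ≐ tup(plus(plus(Q, e), 5), V, wrap(X1)),  branch(X1, U, Y2) ≐ branch(c, c, tup(c, 5, 5)),  branch(P, e, Q) ≐ branch(Y1, e, e).
Decompose tup/3: A ≐ plus(plus(Q, e), 5),  plus(A, Q) ≐ V,  Y1 ≐ wrap(X1).
Bind A := plus(plus(Q, e), 5); substituting into the one remaining equation that mentions A gives: plus(plus(plus(Q, e), 5), Q) ≐ V.
Bind V := plus(plus(plus(Q, e), 5), Q); no other remaining equation mentions V.
Bind Y1 := wrap(X1); substituting into the one remaining equation that mentions Y1 gives: branch(P, e, Q) ≐ branch(wrap(X1), e, e).
Decompose branch/3: X1 ≐ c,  U ≐ c,  Y2 ≐ tup(c, 5, 5).
Bind X1 := c; substituting into the one remaining equation that mentions X1 gives: branch(P, e, Q) ≐ branch(wrap(c), e, e). Substituting into the earlier binding gives Y1 := wrap(c).
Bind U := c; no other remaining equation mentions U.
Bind Y2 := tup(c, 5, 5); no other remaining equation mentions Y2.
Decompose branch/3: P ≐ wrap(c),  e ≐ e,  Q ≐ e.
Bind P := wrap(c); no other remaining equation mentions P.
Delete trivial equation e ≐ e.
Bind Q := e. Substituting into the earlier bindings gives A := plus(plus(e, e), 5), V := plus(plus(plus(e, e), 5), e).
MGU = { A ↦ plus(plus(e, e), 5), V ↦ plus(plus(plus(e, e), 5), e), Y1 ↦ wrap(c), X1 ↦ c, U ↦ c, Y2 ↦ tup(c, 5, 5), P ↦ wrap(c), Q ↦ e }, so P ↦ wrap(c).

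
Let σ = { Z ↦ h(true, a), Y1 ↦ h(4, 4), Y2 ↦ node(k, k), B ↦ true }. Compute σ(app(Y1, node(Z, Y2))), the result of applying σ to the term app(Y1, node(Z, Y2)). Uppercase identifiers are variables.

app(h(4, 4), node(h(true, a), node(k, k)))

Replace each occurrence of Z with h(true, a).
Replace each occurrence of Y1 with h(4, 4).
Replace each occurrence of Y2 with node(k, k).
Result: app(h(4, 4), node(h(true, a), node(k, k))).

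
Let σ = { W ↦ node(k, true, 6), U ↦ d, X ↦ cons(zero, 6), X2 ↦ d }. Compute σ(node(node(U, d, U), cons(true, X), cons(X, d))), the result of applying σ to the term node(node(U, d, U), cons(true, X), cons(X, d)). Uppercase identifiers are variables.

node(node(d, d, d), cons(true, cons(zero, 6)), cons(cons(zero, 6), d))

Replace each occurrence of U with d.
Replace each occurrence of X with cons(zero, 6).
Result: node(node(d, d, d), cons(true, cons(zero, 6)), cons(cons(zero, 6), d)).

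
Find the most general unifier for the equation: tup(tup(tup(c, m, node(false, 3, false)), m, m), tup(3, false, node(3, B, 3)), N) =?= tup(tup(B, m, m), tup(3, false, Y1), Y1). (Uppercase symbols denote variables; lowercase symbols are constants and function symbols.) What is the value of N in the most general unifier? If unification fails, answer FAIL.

Decompose tup/3: tup(tup(c, m, node(false, 3, false)), m, m) =?= tup(B, m, m),  tup(3, false, node(3, B, 3)) =?= tup(3, false, Y1),  N =?= Y1.
Decompose tup/3: tup(c, m, node(false, 3, false)) =?= B,  m =?= m,  m =?= m.
Bind B := tup(c, m, node(false, 3, false)); substituting into the one remaining equation that mentions B gives: tup(3, false, node(3, tup(c, m, node(false, 3, false)), 3)) =?= tup(3, false, Y1).
Delete trivial equation m =?= m.
Delete trivial equation m =?= m.
Decompose tup/3: 3 =?= 3,  false =?= false,  node(3, tup(c, m, node(false, 3, false)), 3) =?= Y1.
Delete trivial equation 3 =?= 3.
Delete trivial equation false =?= false.
Bind Y1 := node(3, tup(c, m, node(false, 3, false)), 3); substituting into the remaining equation gives: N =?= node(3, tup(c, m, node(false, 3, false)), 3).
Bind N := node(3, tup(c, m, node(false, 3, false)), 3).
MGU = { B -> tup(c, m, node(false, 3, false)), Y1 -> node(3, tup(c, m, node(false, 3, false)), 3), N -> node(3, tup(c, m, node(false, 3, false)), 3) }, so N -> node(3, tup(c, m, node(false, 3, false)), 3).

node(3, tup(c, m, node(false, 3, false)), 3)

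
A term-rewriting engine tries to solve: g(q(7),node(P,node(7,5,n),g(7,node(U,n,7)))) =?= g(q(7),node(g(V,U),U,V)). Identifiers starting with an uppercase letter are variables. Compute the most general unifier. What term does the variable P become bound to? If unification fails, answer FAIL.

Decompose g/2: q(7) =?= q(7),  node(P,node(7,5,n),g(7,node(U,n,7))) =?= node(g(V,U),U,V).
Delete trivial equation q(7) =?= q(7).
Decompose node/3: P =?= g(V,U),  node(7,5,n) =?= U,  g(7,node(U,n,7)) =?= V.
Bind P := g(V,U); no other remaining equation mentions P.
Bind U := node(7,5,n); substituting into the remaining equation gives: g(7,node(node(7,5,n),n,7)) =?= V. Substituting into the earlier binding gives P := g(V,node(7,5,n)).
Bind V := g(7,node(node(7,5,n),n,7)). Substituting into the earlier binding gives P := g(g(7,node(node(7,5,n),n,7)),node(7,5,n)).
MGU = { P -> g(g(7,node(node(7,5,n),n,7)),node(7,5,n)), U -> node(7,5,n), V -> g(7,node(node(7,5,n),n,7)) }, so P -> g(g(7,node(node(7,5,n),n,7)),node(7,5,n)).

g(g(7,node(node(7,5,n),n,7)),node(7,5,n))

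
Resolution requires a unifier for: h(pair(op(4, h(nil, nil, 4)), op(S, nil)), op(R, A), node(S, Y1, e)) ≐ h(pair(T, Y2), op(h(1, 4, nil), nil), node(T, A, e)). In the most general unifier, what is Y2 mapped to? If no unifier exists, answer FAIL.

Decompose h/3: pair(op(4, h(nil, nil, 4)), op(S, nil)) ≐ pair(T, Y2),  op(R, A) ≐ op(h(1, 4, nil), nil),  node(S, Y1, e) ≐ node(T, A, e).
Decompose pair/2: op(4, h(nil, nil, 4)) ≐ T,  op(S, nil) ≐ Y2.
Bind T := op(4, h(nil, nil, 4)); substituting into the one remaining equation that mentions T gives: node(S, Y1, e) ≐ node(op(4, h(nil, nil, 4)), A, e).
Bind Y2 := op(S, nil); no other remaining equation mentions Y2.
Decompose op/2: R ≐ h(1, 4, nil),  A ≐ nil.
Bind R := h(1, 4, nil); no other remaining equation mentions R.
Bind A := nil; substituting into the remaining equation gives: node(S, Y1, e) ≐ node(op(4, h(nil, nil, 4)), nil, e).
Decompose node/3: S ≐ op(4, h(nil, nil, 4)),  Y1 ≐ nil,  e ≐ e.
Bind S := op(4, h(nil, nil, 4)); no other remaining equation mentions S. Substituting into the earlier binding gives Y2 := op(op(4, h(nil, nil, 4)), nil).
Bind Y1 := nil; no other remaining equation mentions Y1.
Delete trivial equation e ≐ e.
MGU = { T -> op(4, h(nil, nil, 4)), Y2 -> op(op(4, h(nil, nil, 4)), nil), R -> h(1, 4, nil), A -> nil, S -> op(4, h(nil, nil, 4)), Y1 -> nil }, so Y2 -> op(op(4, h(nil, nil, 4)), nil).

op(op(4, h(nil, nil, 4)), nil)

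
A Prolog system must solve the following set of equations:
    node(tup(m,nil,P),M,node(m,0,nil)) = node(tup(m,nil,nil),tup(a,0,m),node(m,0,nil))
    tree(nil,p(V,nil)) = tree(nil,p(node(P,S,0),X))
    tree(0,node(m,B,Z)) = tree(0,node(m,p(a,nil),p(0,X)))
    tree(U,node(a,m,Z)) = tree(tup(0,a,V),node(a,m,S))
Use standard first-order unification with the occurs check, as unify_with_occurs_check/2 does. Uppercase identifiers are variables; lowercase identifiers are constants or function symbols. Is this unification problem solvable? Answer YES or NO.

YES

Decompose node/3: tup(m,nil,P) = tup(m,nil,nil),  M = tup(a,0,m),  node(m,0,nil) = node(m,0,nil).
Decompose tup/3: m = m,  nil = nil,  P = nil.
Delete trivial equation m = m.
Delete trivial equation nil = nil.
Bind P := nil; substituting into the one remaining equation that mentions P gives: tree(nil,p(V,nil)) = tree(nil,p(node(nil,S,0),X)).
Bind M := tup(a,0,m); no other remaining equation mentions M.
Delete trivial equation node(m,0,nil) = node(m,0,nil).
Decompose tree/2: nil = nil,  p(V,nil) = p(node(nil,S,0),X).
Delete trivial equation nil = nil.
Decompose p/2: V = node(nil,S,0),  nil = X.
Bind V := node(nil,S,0); substituting into the one remaining equation that mentions V gives: tree(U,node(a,m,Z)) = tree(tup(0,a,node(nil,S,0)),node(a,m,S)).
Bind X := nil; substituting into the one remaining equation that mentions X gives: tree(0,node(m,B,Z)) = tree(0,node(m,p(a,nil),p(0,nil))).
Decompose tree/2: 0 = 0,  node(m,B,Z) = node(m,p(a,nil),p(0,nil)).
Delete trivial equation 0 = 0.
Decompose node/3: m = m,  B = p(a,nil),  Z = p(0,nil).
Delete trivial equation m = m.
Bind B := p(a,nil); no other remaining equation mentions B.
Bind Z := p(0,nil); substituting into the remaining equation gives: tree(U,node(a,m,p(0,nil))) = tree(tup(0,a,node(nil,S,0)),node(a,m,S)).
Decompose tree/2: U = tup(0,a,node(nil,S,0)),  node(a,m,p(0,nil)) = node(a,m,S).
Bind U := tup(0,a,node(nil,S,0)); no other remaining equation mentions U.
Decompose node/3: a = a,  m = m,  p(0,nil) = S.
Delete trivial equation a = a.
Delete trivial equation m = m.
Bind S := p(0,nil). Substituting into the earlier bindings gives V := node(nil,p(0,nil),0), U := tup(0,a,node(nil,p(0,nil),0)).
No equations remain and no clash or occurs-check failure arose, so a unifier exists.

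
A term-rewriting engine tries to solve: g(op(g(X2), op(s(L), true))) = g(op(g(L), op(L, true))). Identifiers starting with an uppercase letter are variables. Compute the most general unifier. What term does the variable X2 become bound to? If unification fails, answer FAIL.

Decompose g/1: op(g(X2), op(s(L), true)) = op(g(L), op(L, true)).
Decompose op/2: g(X2) = g(L),  op(s(L), true) = op(L, true).
Decompose g/1: X2 = L.
Bind X2 := L; no other remaining equation mentions X2.
Decompose op/2: s(L) = L,  true = true.
Occurs check fails: L occurs in s(L); the equation L = s(L) has no finite solution.

FAIL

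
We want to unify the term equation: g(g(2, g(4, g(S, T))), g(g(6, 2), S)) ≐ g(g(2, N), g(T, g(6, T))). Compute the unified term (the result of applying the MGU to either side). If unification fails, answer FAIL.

g(g(2, g(4, g(g(6, g(6, 2)), g(6, 2)))), g(g(6, 2), g(6, g(6, 2))))

Decompose g/2: g(2, g(4, g(S, T))) ≐ g(2, N),  g(g(6, 2), S) ≐ g(T, g(6, T)).
Decompose g/2: 2 ≐ 2,  g(4, g(S, T)) ≐ N.
Delete trivial equation 2 ≐ 2.
Bind N := g(4, g(S, T)); no other remaining equation mentions N.
Decompose g/2: g(6, 2) ≐ T,  S ≐ g(6, T).
Bind T := g(6, 2); substituting into the remaining equation gives: S ≐ g(6, g(6, 2)). Substituting into the earlier binding gives N := g(4, g(S, g(6, 2))).
Bind S := g(6, g(6, 2)). Substituting into the earlier binding gives N := g(4, g(g(6, g(6, 2)), g(6, 2))).
Applying the MGU to either side gives g(g(2, g(4, g(g(6, g(6, 2)), g(6, 2)))), g(g(6, 2), g(6, g(6, 2)))).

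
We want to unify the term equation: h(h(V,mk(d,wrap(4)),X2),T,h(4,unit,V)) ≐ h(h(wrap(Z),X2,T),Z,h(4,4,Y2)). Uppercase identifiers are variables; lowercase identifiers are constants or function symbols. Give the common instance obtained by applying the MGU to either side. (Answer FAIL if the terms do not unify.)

Decompose h/3: h(V,mk(d,wrap(4)),X2) ≐ h(wrap(Z),X2,T),  T ≐ Z,  h(4,unit,V) ≐ h(4,4,Y2).
Decompose h/3: V ≐ wrap(Z),  mk(d,wrap(4)) ≐ X2,  X2 ≐ T.
Bind V := wrap(Z); substituting into the one remaining equation that mentions V gives: h(4,unit,wrap(Z)) ≐ h(4,4,Y2).
Bind X2 := mk(d,wrap(4)); substituting into the one remaining equation that mentions X2 gives: mk(d,wrap(4)) ≐ T.
Bind T := mk(d,wrap(4)); substituting into the one remaining equation that mentions T gives: mk(d,wrap(4)) ≐ Z.
Bind Z := mk(d,wrap(4)); substituting into the remaining equation gives: h(4,unit,wrap(mk(d,wrap(4)))) ≐ h(4,4,Y2). Substituting into the earlier binding gives V := wrap(mk(d,wrap(4))).
Decompose h/3: 4 ≐ 4,  unit ≐ 4,  wrap(mk(d,wrap(4))) ≐ Y2.
Delete trivial equation 4 ≐ 4.
Clash: constants unit and 4 differ; no unifier exists.

FAIL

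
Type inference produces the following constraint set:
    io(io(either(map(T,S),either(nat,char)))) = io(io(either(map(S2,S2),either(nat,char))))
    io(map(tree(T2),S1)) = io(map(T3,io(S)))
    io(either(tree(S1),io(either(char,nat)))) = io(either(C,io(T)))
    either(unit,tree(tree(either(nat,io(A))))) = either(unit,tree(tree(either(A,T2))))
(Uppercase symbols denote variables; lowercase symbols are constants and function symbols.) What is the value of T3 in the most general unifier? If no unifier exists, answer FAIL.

tree(io(nat))

Decompose io/1: io(either(map(T,S),either(nat,char))) = io(either(map(S2,S2),either(nat,char))).
Decompose io/1: either(map(T,S),either(nat,char)) = either(map(S2,S2),either(nat,char)).
Decompose either/2: map(T,S) = map(S2,S2),  either(nat,char) = either(nat,char).
Decompose map/2: T = S2,  S = S2.
Bind T := S2; substituting into the one remaining equation that mentions T gives: io(either(tree(S1),io(either(char,nat)))) = io(either(C,io(S2))).
Bind S := S2; substituting into the one remaining equation that mentions S gives: io(map(tree(T2),S1)) = io(map(T3,io(S2))).
Delete trivial equation either(nat,char) = either(nat,char).
Decompose io/1: map(tree(T2),S1) = map(T3,io(S2)).
Decompose map/2: tree(T2) = T3,  S1 = io(S2).
Bind T3 := tree(T2); no other remaining equation mentions T3.
Bind S1 := io(S2); substituting into the one remaining equation that mentions S1 gives: io(either(tree(io(S2)),io(either(char,nat)))) = io(either(C,io(S2))).
Decompose io/1: either(tree(io(S2)),io(either(char,nat))) = either(C,io(S2)).
Decompose either/2: tree(io(S2)) = C,  io(either(char,nat)) = io(S2).
Bind C := tree(io(S2)); no other remaining equation mentions C.
Decompose io/1: either(char,nat) = S2.
Bind S2 := either(char,nat); no other remaining equation mentions S2. Substituting into the earlier bindings gives T := either(char,nat), S := either(char,nat), S1 := io(either(char,nat)), C := tree(io(either(char,nat))).
Decompose either/2: unit = unit,  tree(tree(either(nat,io(A)))) = tree(tree(either(A,T2))).
Delete trivial equation unit = unit.
Decompose tree/1: tree(either(nat,io(A))) = tree(either(A,T2)).
Decompose tree/1: either(nat,io(A)) = either(A,T2).
Decompose either/2: nat = A,  io(A) = T2.
Bind A := nat; substituting into the remaining equation gives: io(nat) = T2.
Bind T2 := io(nat). Substituting into the earlier binding gives T3 := tree(io(nat)).
MGU = { T -> either(char,nat), S -> either(char,nat), T3 -> tree(io(nat)), S1 -> io(either(char,nat)), C -> tree(io(either(char,nat))), S2 -> either(char,nat), A -> nat, T2 -> io(nat) }, so T3 -> tree(io(nat)).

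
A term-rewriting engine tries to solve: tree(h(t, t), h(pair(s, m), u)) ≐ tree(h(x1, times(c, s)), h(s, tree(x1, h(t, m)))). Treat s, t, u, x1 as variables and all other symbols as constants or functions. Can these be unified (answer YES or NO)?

NO

Decompose tree/2: h(t, t) ≐ h(x1, times(c, s)),  h(pair(s, m), u) ≐ h(s, tree(x1, h(t, m))).
Decompose h/2: t ≐ x1,  t ≐ times(c, s).
Bind t := x1; substituting into the remaining equations gives: x1 ≐ times(c, s),  h(pair(s, m), u) ≐ h(s, tree(x1, h(x1, m))).
Bind x1 := times(c, s); substituting into the remaining equation gives: h(pair(s, m), u) ≐ h(s, tree(times(c, s), h(times(c, s), m))). Substituting into the earlier binding gives t := times(c, s).
Decompose h/2: pair(s, m) ≐ s,  u ≐ tree(times(c, s), h(times(c, s), m)).
Occurs check fails: s occurs in pair(s, m); the equation s ≐ pair(s, m) has no finite solution.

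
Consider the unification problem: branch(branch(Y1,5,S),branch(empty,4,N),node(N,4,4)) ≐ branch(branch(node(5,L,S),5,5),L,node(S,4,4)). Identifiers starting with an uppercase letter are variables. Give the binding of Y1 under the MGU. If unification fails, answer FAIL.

Decompose branch/3: branch(Y1,5,S) ≐ branch(node(5,L,S),5,5),  branch(empty,4,N) ≐ L,  node(N,4,4) ≐ node(S,4,4).
Decompose branch/3: Y1 ≐ node(5,L,S),  5 ≐ 5,  S ≐ 5.
Bind Y1 := node(5,L,S); no other remaining equation mentions Y1.
Delete trivial equation 5 ≐ 5.
Bind S := 5; substituting into the one remaining equation that mentions S gives: node(N,4,4) ≐ node(5,4,4). Substituting into the earlier binding gives Y1 := node(5,L,5).
Bind L := branch(empty,4,N); no other remaining equation mentions L. Substituting into the earlier binding gives Y1 := node(5,branch(empty,4,N),5).
Decompose node/3: N ≐ 5,  4 ≐ 4,  4 ≐ 4.
Bind N := 5; no other remaining equation mentions N. Substituting into the earlier bindings gives Y1 := node(5,branch(empty,4,5),5), L := branch(empty,4,5).
Delete trivial equation 4 ≐ 4.
Delete trivial equation 4 ≐ 4.
MGU = { Y1 ↦ node(5,branch(empty,4,5),5), S ↦ 5, L ↦ branch(empty,4,5), N ↦ 5 }, so Y1 ↦ node(5,branch(empty,4,5),5).

node(5,branch(empty,4,5),5)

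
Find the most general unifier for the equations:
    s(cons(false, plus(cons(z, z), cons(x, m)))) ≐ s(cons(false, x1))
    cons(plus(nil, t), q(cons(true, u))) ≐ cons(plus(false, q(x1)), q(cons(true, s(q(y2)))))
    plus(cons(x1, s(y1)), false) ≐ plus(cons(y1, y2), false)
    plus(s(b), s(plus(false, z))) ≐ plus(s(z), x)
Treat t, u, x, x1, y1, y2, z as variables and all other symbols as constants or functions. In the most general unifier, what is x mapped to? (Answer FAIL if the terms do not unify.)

FAIL

Decompose s/1: cons(false, plus(cons(z, z), cons(x, m))) ≐ cons(false, x1).
Decompose cons/2: false ≐ false,  plus(cons(z, z), cons(x, m)) ≐ x1.
Delete trivial equation false ≐ false.
Bind x1 := plus(cons(z, z), cons(x, m)); substituting into the 2 remaining equations that mention x1 gives: cons(plus(nil, t), q(cons(true, u))) ≐ cons(plus(false, q(plus(cons(z, z), cons(x, m)))), q(cons(true, s(q(y2))))),  plus(cons(plus(cons(z, z), cons(x, m)), s(y1)), false) ≐ plus(cons(y1, y2), false).
Decompose cons/2: plus(nil, t) ≐ plus(false, q(plus(cons(z, z), cons(x, m)))),  q(cons(true, u)) ≐ q(cons(true, s(q(y2)))).
Decompose plus/2: nil ≐ false,  t ≐ q(plus(cons(z, z), cons(x, m))).
Clash: constants nil and false differ; no unifier exists.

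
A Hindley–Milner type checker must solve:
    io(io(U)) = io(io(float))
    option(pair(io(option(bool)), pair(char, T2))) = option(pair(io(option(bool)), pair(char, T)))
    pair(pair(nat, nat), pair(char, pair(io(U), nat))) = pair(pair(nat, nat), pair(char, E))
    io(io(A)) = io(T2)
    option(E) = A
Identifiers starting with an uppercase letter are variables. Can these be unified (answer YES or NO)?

YES

Decompose io/1: io(U) = io(float).
Decompose io/1: U = float.
Bind U := float; substituting into the one remaining equation that mentions U gives: pair(pair(nat, nat), pair(char, pair(io(float), nat))) = pair(pair(nat, nat), pair(char, E)).
Decompose option/1: pair(io(option(bool)), pair(char, T2)) = pair(io(option(bool)), pair(char, T)).
Decompose pair/2: io(option(bool)) = io(option(bool)),  pair(char, T2) = pair(char, T).
Delete trivial equation io(option(bool)) = io(option(bool)).
Decompose pair/2: char = char,  T2 = T.
Delete trivial equation char = char.
Bind T2 := T; substituting into the one remaining equation that mentions T2 gives: io(io(A)) = io(T).
Decompose pair/2: pair(nat, nat) = pair(nat, nat),  pair(char, pair(io(float), nat)) = pair(char, E).
Delete trivial equation pair(nat, nat) = pair(nat, nat).
Decompose pair/2: char = char,  pair(io(float), nat) = E.
Delete trivial equation char = char.
Bind E := pair(io(float), nat); substituting into the one remaining equation that mentions E gives: option(pair(io(float), nat)) = A.
Decompose io/1: io(A) = T.
Bind T := io(A); no other remaining equation mentions T. Substituting into the earlier binding gives T2 := io(A).
Bind A := option(pair(io(float), nat)). Substituting into the earlier bindings gives T2 := io(option(pair(io(float), nat))), T := io(option(pair(io(float), nat))).
No equations remain and no clash or occurs-check failure arose, so a unifier exists.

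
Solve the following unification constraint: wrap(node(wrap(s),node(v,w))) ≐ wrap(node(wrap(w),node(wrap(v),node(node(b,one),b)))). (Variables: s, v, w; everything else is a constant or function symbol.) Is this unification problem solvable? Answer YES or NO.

NO

Decompose wrap/1: node(wrap(s),node(v,w)) ≐ node(wrap(w),node(wrap(v),node(node(b,one),b))).
Decompose node/2: wrap(s) ≐ wrap(w),  node(v,w) ≐ node(wrap(v),node(node(b,one),b)).
Decompose wrap/1: s ≐ w.
Bind s := w; no other remaining equation mentions s.
Decompose node/2: v ≐ wrap(v),  w ≐ node(node(b,one),b).
Occurs check fails: v occurs in wrap(v); the equation v ≐ wrap(v) has no finite solution.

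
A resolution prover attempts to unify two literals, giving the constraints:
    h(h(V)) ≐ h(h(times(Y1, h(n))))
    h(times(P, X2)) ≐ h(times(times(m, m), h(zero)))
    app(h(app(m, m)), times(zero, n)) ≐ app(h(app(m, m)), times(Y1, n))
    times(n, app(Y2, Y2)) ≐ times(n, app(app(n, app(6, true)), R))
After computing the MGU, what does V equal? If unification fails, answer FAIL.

Decompose h/1: h(V) ≐ h(times(Y1, h(n))).
Decompose h/1: V ≐ times(Y1, h(n)).
Bind V := times(Y1, h(n)); no other remaining equation mentions V.
Decompose h/1: times(P, X2) ≐ times(times(m, m), h(zero)).
Decompose times/2: P ≐ times(m, m),  X2 ≐ h(zero).
Bind P := times(m, m); no other remaining equation mentions P.
Bind X2 := h(zero); no other remaining equation mentions X2.
Decompose app/2: h(app(m, m)) ≐ h(app(m, m)),  times(zero, n) ≐ times(Y1, n).
Delete trivial equation h(app(m, m)) ≐ h(app(m, m)).
Decompose times/2: zero ≐ Y1,  n ≐ n.
Bind Y1 := zero; no other remaining equation mentions Y1. Substituting into the earlier binding gives V := times(zero, h(n)).
Delete trivial equation n ≐ n.
Decompose times/2: n ≐ n,  app(Y2, Y2) ≐ app(app(n, app(6, true)), R).
Delete trivial equation n ≐ n.
Decompose app/2: Y2 ≐ app(n, app(6, true)),  Y2 ≐ R.
Bind Y2 := app(n, app(6, true)); substituting into the remaining equation gives: app(n, app(6, true)) ≐ R.
Bind R := app(n, app(6, true)).
MGU = { V := times(zero, h(n)), P := times(m, m), X2 := h(zero), Y1 := zero, Y2 := app(n, app(6, true)), R := app(n, app(6, true)) }, so V := times(zero, h(n)).

times(zero, h(n))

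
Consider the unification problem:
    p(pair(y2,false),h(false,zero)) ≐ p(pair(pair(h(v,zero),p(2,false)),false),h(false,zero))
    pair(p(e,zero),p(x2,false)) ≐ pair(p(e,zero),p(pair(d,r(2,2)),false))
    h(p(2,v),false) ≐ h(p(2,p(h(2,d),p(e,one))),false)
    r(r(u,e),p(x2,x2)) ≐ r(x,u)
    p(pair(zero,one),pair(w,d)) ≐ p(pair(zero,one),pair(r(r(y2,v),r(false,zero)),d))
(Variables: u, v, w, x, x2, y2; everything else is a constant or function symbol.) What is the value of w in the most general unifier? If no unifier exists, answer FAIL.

r(r(pair(h(p(h(2,d),p(e,one)),zero),p(2,false)),p(h(2,d),p(e,one))),r(false,zero))

Decompose p/2: pair(y2,false) ≐ pair(pair(h(v,zero),p(2,false)),false),  h(false,zero) ≐ h(false,zero).
Decompose pair/2: y2 ≐ pair(h(v,zero),p(2,false)),  false ≐ false.
Bind y2 := pair(h(v,zero),p(2,false)); substituting into the one remaining equation that mentions y2 gives: p(pair(zero,one),pair(w,d)) ≐ p(pair(zero,one),pair(r(r(pair(h(v,zero),p(2,false)),v),r(false,zero)),d)).
Delete trivial equation false ≐ false.
Delete trivial equation h(false,zero) ≐ h(false,zero).
Decompose pair/2: p(e,zero) ≐ p(e,zero),  p(x2,false) ≐ p(pair(d,r(2,2)),false).
Delete trivial equation p(e,zero) ≐ p(e,zero).
Decompose p/2: x2 ≐ pair(d,r(2,2)),  false ≐ false.
Bind x2 := pair(d,r(2,2)); substituting into the one remaining equation that mentions x2 gives: r(r(u,e),p(pair(d,r(2,2)),pair(d,r(2,2)))) ≐ r(x,u).
Delete trivial equation false ≐ false.
Decompose h/2: p(2,v) ≐ p(2,p(h(2,d),p(e,one))),  false ≐ false.
Decompose p/2: 2 ≐ 2,  v ≐ p(h(2,d),p(e,one)).
Delete trivial equation 2 ≐ 2.
Bind v := p(h(2,d),p(e,one)); substituting into the one remaining equation that mentions v gives: p(pair(zero,one),pair(w,d)) ≐ p(pair(zero,one),pair(r(r(pair(h(p(h(2,d),p(e,one)),zero),p(2,false)),p(h(2,d),p(e,one))),r(false,zero)),d)). Substituting into the earlier binding gives y2 := pair(h(p(h(2,d),p(e,one)),zero),p(2,false)).
Delete trivial equation false ≐ false.
Decompose r/2: r(u,e) ≐ x,  p(pair(d,r(2,2)),pair(d,r(2,2))) ≐ u.
Bind x := r(u,e); no other remaining equation mentions x.
Bind u := p(pair(d,r(2,2)),pair(d,r(2,2))); no other remaining equation mentions u. Substituting into the earlier binding gives x := r(p(pair(d,r(2,2)),pair(d,r(2,2))),e).
Decompose p/2: pair(zero,one) ≐ pair(zero,one),  pair(w,d) ≐ pair(r(r(pair(h(p(h(2,d),p(e,one)),zero),p(2,false)),p(h(2,d),p(e,one))),r(false,zero)),d).
Delete trivial equation pair(zero,one) ≐ pair(zero,one).
Decompose pair/2: w ≐ r(r(pair(h(p(h(2,d),p(e,one)),zero),p(2,false)),p(h(2,d),p(e,one))),r(false,zero)),  d ≐ d.
Bind w := r(r(pair(h(p(h(2,d),p(e,one)),zero),p(2,false)),p(h(2,d),p(e,one))),r(false,zero)); no other remaining equation mentions w.
Delete trivial equation d ≐ d.
MGU = { y2 -> pair(h(p(h(2,d),p(e,one)),zero),p(2,false)), x2 -> pair(d,r(2,2)), v -> p(h(2,d),p(e,one)), x -> r(p(pair(d,r(2,2)),pair(d,r(2,2))),e), u -> p(pair(d,r(2,2)),pair(d,r(2,2))), w -> r(r(pair(h(p(h(2,d),p(e,one)),zero),p(2,false)),p(h(2,d),p(e,one))),r(false,zero)) }, so w -> r(r(pair(h(p(h(2,d),p(e,one)),zero),p(2,false)),p(h(2,d),p(e,one))),r(false,zero)).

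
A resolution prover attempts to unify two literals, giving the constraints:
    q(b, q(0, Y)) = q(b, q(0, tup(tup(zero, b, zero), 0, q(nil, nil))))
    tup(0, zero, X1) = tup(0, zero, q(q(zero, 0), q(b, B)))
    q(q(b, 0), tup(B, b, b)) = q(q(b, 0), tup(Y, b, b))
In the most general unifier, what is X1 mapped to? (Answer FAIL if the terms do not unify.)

q(q(zero, 0), q(b, tup(tup(zero, b, zero), 0, q(nil, nil))))

Decompose q/2: b = b,  q(0, Y) = q(0, tup(tup(zero, b, zero), 0, q(nil, nil))).
Delete trivial equation b = b.
Decompose q/2: 0 = 0,  Y = tup(tup(zero, b, zero), 0, q(nil, nil)).
Delete trivial equation 0 = 0.
Bind Y := tup(tup(zero, b, zero), 0, q(nil, nil)); substituting into the one remaining equation that mentions Y gives: q(q(b, 0), tup(B, b, b)) = q(q(b, 0), tup(tup(tup(zero, b, zero), 0, q(nil, nil)), b, b)).
Decompose tup/3: 0 = 0,  zero = zero,  X1 = q(q(zero, 0), q(b, B)).
Delete trivial equation 0 = 0.
Delete trivial equation zero = zero.
Bind X1 := q(q(zero, 0), q(b, B)); no other remaining equation mentions X1.
Decompose q/2: q(b, 0) = q(b, 0),  tup(B, b, b) = tup(tup(tup(zero, b, zero), 0, q(nil, nil)), b, b).
Delete trivial equation q(b, 0) = q(b, 0).
Decompose tup/3: B = tup(tup(zero, b, zero), 0, q(nil, nil)),  b = b,  b = b.
Bind B := tup(tup(zero, b, zero), 0, q(nil, nil)); no other remaining equation mentions B. Substituting into the earlier binding gives X1 := q(q(zero, 0), q(b, tup(tup(zero, b, zero), 0, q(nil, nil)))).
Delete trivial equation b = b.
Delete trivial equation b = b.
MGU = { Y ↦ tup(tup(zero, b, zero), 0, q(nil, nil)), X1 ↦ q(q(zero, 0), q(b, tup(tup(zero, b, zero), 0, q(nil, nil)))), B ↦ tup(tup(zero, b, zero), 0, q(nil, nil)) }, so X1 ↦ q(q(zero, 0), q(b, tup(tup(zero, b, zero), 0, q(nil, nil)))).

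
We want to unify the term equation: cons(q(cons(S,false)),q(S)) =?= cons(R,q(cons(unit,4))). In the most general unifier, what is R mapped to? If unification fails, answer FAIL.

Decompose cons/2: q(cons(S,false)) =?= R,  q(S) =?= q(cons(unit,4)).
Bind R := q(cons(S,false)); no other remaining equation mentions R.
Decompose q/1: S =?= cons(unit,4).
Bind S := cons(unit,4). Substituting into the earlier binding gives R := q(cons(cons(unit,4),false)).
MGU = { R := q(cons(cons(unit,4),false)), S := cons(unit,4) }, so R := q(cons(cons(unit,4),false)).

q(cons(cons(unit,4),false))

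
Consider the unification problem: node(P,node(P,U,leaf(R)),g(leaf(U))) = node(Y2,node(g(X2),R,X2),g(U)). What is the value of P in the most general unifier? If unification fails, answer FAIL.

FAIL

Decompose node/3: P = Y2,  node(P,U,leaf(R)) = node(g(X2),R,X2),  g(leaf(U)) = g(U).
Bind P := Y2; substituting into the one remaining equation that mentions P gives: node(Y2,U,leaf(R)) = node(g(X2),R,X2).
Decompose node/3: Y2 = g(X2),  U = R,  leaf(R) = X2.
Bind Y2 := g(X2); no other remaining equation mentions Y2. Substituting into the earlier binding gives P := g(X2).
Bind U := R; substituting into the one remaining equation that mentions U gives: g(leaf(R)) = g(R).
Bind X2 := leaf(R); no other remaining equation mentions X2. Substituting into the earlier bindings gives P := g(leaf(R)), Y2 := g(leaf(R)).
Decompose g/1: leaf(R) = R.
Occurs check fails: R occurs in leaf(R); the equation R = leaf(R) has no finite solution.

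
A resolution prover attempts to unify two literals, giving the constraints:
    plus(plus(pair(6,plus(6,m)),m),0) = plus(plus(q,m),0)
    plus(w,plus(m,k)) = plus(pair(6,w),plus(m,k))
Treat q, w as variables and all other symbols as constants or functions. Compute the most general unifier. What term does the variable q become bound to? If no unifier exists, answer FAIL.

Decompose plus/2: plus(pair(6,plus(6,m)),m) = plus(q,m),  0 = 0.
Decompose plus/2: pair(6,plus(6,m)) = q,  m = m.
Bind q := pair(6,plus(6,m)); no other remaining equation mentions q.
Delete trivial equation m = m.
Delete trivial equation 0 = 0.
Decompose plus/2: w = pair(6,w),  plus(m,k) = plus(m,k).
Occurs check fails: w occurs in pair(6,w); the equation w = pair(6,w) has no finite solution.

FAIL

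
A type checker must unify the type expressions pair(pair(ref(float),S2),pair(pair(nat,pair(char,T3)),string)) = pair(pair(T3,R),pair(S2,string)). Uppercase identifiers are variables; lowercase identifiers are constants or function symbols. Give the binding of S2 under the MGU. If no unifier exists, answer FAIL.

pair(nat,pair(char,ref(float)))

Decompose pair/2: pair(ref(float),S2) = pair(T3,R),  pair(pair(nat,pair(char,T3)),string) = pair(S2,string).
Decompose pair/2: ref(float) = T3,  S2 = R.
Bind T3 := ref(float); substituting into the one remaining equation that mentions T3 gives: pair(pair(nat,pair(char,ref(float))),string) = pair(S2,string).
Bind S2 := R; substituting into the remaining equation gives: pair(pair(nat,pair(char,ref(float))),string) = pair(R,string).
Decompose pair/2: pair(nat,pair(char,ref(float))) = R,  string = string.
Bind R := pair(nat,pair(char,ref(float))); no other remaining equation mentions R. Substituting into the earlier binding gives S2 := pair(nat,pair(char,ref(float))).
Delete trivial equation string = string.
MGU = { T3 ↦ ref(float), S2 ↦ pair(nat,pair(char,ref(float))), R ↦ pair(nat,pair(char,ref(float))) }, so S2 ↦ pair(nat,pair(char,ref(float))).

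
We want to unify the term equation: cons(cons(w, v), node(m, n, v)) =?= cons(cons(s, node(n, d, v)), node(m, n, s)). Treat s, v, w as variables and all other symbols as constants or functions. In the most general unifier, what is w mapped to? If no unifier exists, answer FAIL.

Decompose cons/2: cons(w, v) =?= cons(s, node(n, d, v)),  node(m, n, v) =?= node(m, n, s).
Decompose cons/2: w =?= s,  v =?= node(n, d, v).
Bind w := s; no other remaining equation mentions w.
Occurs check fails: v occurs in node(n, d, v); the equation v =?= node(n, d, v) has no finite solution.

FAIL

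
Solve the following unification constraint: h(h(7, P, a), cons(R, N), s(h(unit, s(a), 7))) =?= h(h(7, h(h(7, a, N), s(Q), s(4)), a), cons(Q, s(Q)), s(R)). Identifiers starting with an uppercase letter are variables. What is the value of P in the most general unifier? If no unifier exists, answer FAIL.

h(h(7, a, s(h(unit, s(a), 7))), s(h(unit, s(a), 7)), s(4))

Decompose h/3: h(7, P, a) =?= h(7, h(h(7, a, N), s(Q), s(4)), a),  cons(R, N) =?= cons(Q, s(Q)),  s(h(unit, s(a), 7)) =?= s(R).
Decompose h/3: 7 =?= 7,  P =?= h(h(7, a, N), s(Q), s(4)),  a =?= a.
Delete trivial equation 7 =?= 7.
Bind P := h(h(7, a, N), s(Q), s(4)); no other remaining equation mentions P.
Delete trivial equation a =?= a.
Decompose cons/2: R =?= Q,  N =?= s(Q).
Bind R := Q; substituting into the one remaining equation that mentions R gives: s(h(unit, s(a), 7)) =?= s(Q).
Bind N := s(Q); no other remaining equation mentions N. Substituting into the earlier binding gives P := h(h(7, a, s(Q)), s(Q), s(4)).
Decompose s/1: h(unit, s(a), 7) =?= Q.
Bind Q := h(unit, s(a), 7). Substituting into the earlier bindings gives P := h(h(7, a, s(h(unit, s(a), 7))), s(h(unit, s(a), 7)), s(4)), R := h(unit, s(a), 7), N := s(h(unit, s(a), 7)).
MGU = { P -> h(h(7, a, s(h(unit, s(a), 7))), s(h(unit, s(a), 7)), s(4)), R -> h(unit, s(a), 7), N -> s(h(unit, s(a), 7)), Q -> h(unit, s(a), 7) }, so P -> h(h(7, a, s(h(unit, s(a), 7))), s(h(unit, s(a), 7)), s(4)).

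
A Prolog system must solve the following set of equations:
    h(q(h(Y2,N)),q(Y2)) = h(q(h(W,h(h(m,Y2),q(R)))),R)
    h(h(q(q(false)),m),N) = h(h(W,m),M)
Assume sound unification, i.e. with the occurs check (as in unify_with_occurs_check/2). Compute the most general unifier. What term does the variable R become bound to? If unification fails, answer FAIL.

q(q(q(false)))

Decompose h/2: q(h(Y2,N)) = q(h(W,h(h(m,Y2),q(R)))),  q(Y2) = R.
Decompose q/1: h(Y2,N) = h(W,h(h(m,Y2),q(R))).
Decompose h/2: Y2 = W,  N = h(h(m,Y2),q(R)).
Bind Y2 := W; substituting into the 2 remaining equations that mention Y2 gives: N = h(h(m,W),q(R)),  q(W) = R.
Bind N := h(h(m,W),q(R)); substituting into the one remaining equation that mentions N gives: h(h(q(q(false)),m),h(h(m,W),q(R))) = h(h(W,m),M).
Bind R := q(W); substituting into the remaining equation gives: h(h(q(q(false)),m),h(h(m,W),q(q(W)))) = h(h(W,m),M). Substituting into the earlier binding gives N := h(h(m,W),q(q(W))).
Decompose h/2: h(q(q(false)),m) = h(W,m),  h(h(m,W),q(q(W))) = M.
Decompose h/2: q(q(false)) = W,  m = m.
Bind W := q(q(false)); substituting into the one remaining equation that mentions W gives: h(h(m,q(q(false))),q(q(q(q(false))))) = M. Substituting into the earlier bindings gives Y2 := q(q(false)), N := h(h(m,q(q(false))),q(q(q(q(false))))), R := q(q(q(false))).
Delete trivial equation m = m.
Bind M := h(h(m,q(q(false))),q(q(q(q(false))))).
MGU = { Y2 -> q(q(false)), N -> h(h(m,q(q(false))),q(q(q(q(false))))), R -> q(q(q(false))), W -> q(q(false)), M -> h(h(m,q(q(false))),q(q(q(q(false))))) }, so R -> q(q(q(false))).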